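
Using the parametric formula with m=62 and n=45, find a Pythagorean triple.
(1819, 5580, 5869)

Euclid's formula: a = m² - n², b = 2mn, c = m² + n²
m = 62, n = 45
a = 62² - 45² = 3844 - 2025 = 1819
b = 2 × 62 × 45 = 5580
c = 62² + 45² = 3844 + 2025 = 5869
Verification: 1819² + 5580² = 3308761 + 31136400 = 34445161 = 5869² ✓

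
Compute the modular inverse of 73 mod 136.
41

gcd(73, 136) = 1, so the inverse exists.
Extended Euclidean algorithm on (136, 73):
136 = 1 × 73 + 63  ⟹  63 = (1)·136 + (-1)·73
73 = 1 × 63 + 10  ⟹  10 = (-1)·136 + (2)·73
63 = 6 × 10 + 3  ⟹  3 = (7)·136 + (-13)·73
10 = 3 × 3 + 1  ⟹  1 = (-22)·136 + (41)·73
So (41)·73 ≡ 1 (mod 136), i.e. 73^(-1) ≡ 41 (mod 136).
Check: 73 × 41 = 2993 ≡ 1 (mod 136)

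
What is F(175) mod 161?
148

Matrix identity: Q^n = [[F_(n+1), F_n], [F_n, F_(n-1)]] with Q = [[1,1],[1,0]].
n = 175 = 10101111₂. Square-and-multiply, entries mod 161:
Q^1 = [[1,1],[1,0]]
Q^2 = (Q^1)² = [[2,1],[1,1]]
Q^5 = (Q^2)²·Q = [[8,5],[5,3]]
Q^10 = (Q^5)² = [[89,55],[55,34]]
Q^21 = (Q^10)²·Q = [[1,159],[159,3]]
Q^43 = (Q^21)²·Q = [[158,5],[5,153]]
Q^87 = (Q^43)²·Q = [[140,34],[34,106]]
Q^175 = (Q^87)²·Q = [[140,148],[148,153]]
F_175 mod 161 = Q^175[0][1] = 148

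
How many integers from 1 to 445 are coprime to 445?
352

445 = 5 × 89
φ(n) = n × ∏(1 - 1/p) for each prime p dividing n
φ(445) = 445 × (1 - 1/5) × (1 - 1/89) = 352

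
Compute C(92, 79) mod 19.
9

Using Lucas' theorem:
Write n=92 and k=79 in base 19:
n in base 19: [4, 16]
k in base 19: [4, 3]
C(92,79) mod 19 = ∏ C(n_i, k_i) mod 19
Digit binomials (mod 19): C(4,4) = 1; C(16,3) = 560 ≡ 9
Product: 1 × 9 = 9 ≡ 9 (mod 19)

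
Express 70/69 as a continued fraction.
[1; 69]

Euclidean algorithm steps:
70 = 1 × 69 + 1
69 = 69 × 1 + 0
Continued fraction: [1; 69]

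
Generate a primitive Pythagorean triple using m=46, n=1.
(2115, 92, 2117)

Euclid's formula: a = m² - n², b = 2mn, c = m² + n²
m = 46, n = 1
a = 46² - 1² = 2116 - 1 = 2115
b = 2 × 46 × 1 = 92
c = 46² + 1² = 2116 + 1 = 2117
Verification: 2115² + 92² = 4473225 + 8464 = 4481689 = 2117² ✓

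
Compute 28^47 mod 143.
85

Repeated squaring. Binary of 47 = 101111.
28^1 ≡ 28 (mod 143); 28^2 ≡ 69 (mod 143); 28^4 ≡ 42 (mod 143); 28^8 ≡ 48 (mod 143); 28^16 ≡ 16 (mod 143); 28^32 ≡ 113 (mod 143)
28^47 = 28^1 × 28^2 × 28^4 × 28^8 × 28^32 ≡ 85 (mod 143)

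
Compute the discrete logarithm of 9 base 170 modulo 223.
136

Baby-step giant-step with step n = ⌈√223⌉ = 15.
Baby steps 170^j mod 223 (j:value) for j=0..14: 0:1, 1:170, 2:133, 3:87, 4:72, 5:198, 6:210, 7:20, 8:55, 9:207, 10:179, 11:102, 12:169, 13:186, 14:177.
Giant-step multiplier: 170^(-15) ≡ 170^(222-15) = 170^207 ≡ 104 (mod 223).
Giant steps γ_i = 9·104^i mod 223: γ_0=9, γ_1=44, γ_2=116, γ_3=22, γ_4=58, γ_5=11, γ_6=29, γ_7=117, γ_8=126, γ_9=170 (in table at j=1).
x = i·n + j = 9·15 + 1 = 136.
Check: 170^136 ≡ 9 (mod 223).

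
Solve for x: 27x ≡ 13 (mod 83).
x ≡ 22 (mod 83)

gcd(27, 83) = 1, which divides 13, so solutions exist.
Find 27^(-1) mod 83 by the extended Euclidean algorithm:
83 = 3 × 27 + 2  ⟹  2 = (1)·83 + (-3)·27
27 = 13 × 2 + 1  ⟹  1 = (-13)·83 + (40)·27
So (40)·27 ≡ 1 (mod 83), i.e. 27^(-1) ≡ 40 (mod 83).
x ≡ 40 × 13 = 520 ≡ 22 (mod 83).
Check: 27 × 22 = 594 ≡ 13 (mod 83).
Unique solution: x ≡ 22 (mod 83)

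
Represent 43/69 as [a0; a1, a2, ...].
[0; 1, 1, 1, 1, 1, 8]

Euclidean algorithm steps:
43 = 0 × 69 + 43
69 = 1 × 43 + 26
43 = 1 × 26 + 17
26 = 1 × 17 + 9
17 = 1 × 9 + 8
9 = 1 × 8 + 1
8 = 8 × 1 + 0
Continued fraction: [0; 1, 1, 1, 1, 1, 8]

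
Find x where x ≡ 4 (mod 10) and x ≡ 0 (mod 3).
24

Using Chinese Remainder Theorem:
M = 10 × 3 = 30
M1 = 3, M2 = 10
y1 = 3^(-1) mod 10 = 7
y2 = 10^(-1) mod 3 = 1
x = (4×3×7 + 0×10×1) mod 30 = 24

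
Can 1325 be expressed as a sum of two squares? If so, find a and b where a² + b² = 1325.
10² + 35² (a=10, b=35)

Factorization: 1325 = 5^2 × 53
By Fermat: n is sum of two squares iff every prime p ≡ 3 (mod 4) appears to even power.
All primes ≡ 3 (mod 4) appear to even power.
Search a = 0, 1, 2, … for 1325 - a² a perfect square: first hit at a = 10: 1325 - 100 = 1225 = 35².
1325 = 10² + 35² = 100 + 1225 ✓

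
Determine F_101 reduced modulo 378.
257

Matrix identity: Q^n = [[F_(n+1), F_n], [F_n, F_(n-1)]] with Q = [[1,1],[1,0]].
n = 101 = 1100101₂. Square-and-multiply, entries mod 378:
Q^1 = [[1,1],[1,0]]
Q^3 = (Q^1)²·Q = [[3,2],[2,1]]
Q^6 = (Q^3)² = [[13,8],[8,5]]
Q^12 = (Q^6)² = [[233,144],[144,89]]
Q^25 = (Q^12)²·Q = [[55,181],[181,252]]
Q^50 = (Q^25)² = [[254,1],[1,253]]
Q^101 = (Q^50)²·Q = [[8,257],[257,129]]
F_101 mod 378 = Q^101[0][1] = 257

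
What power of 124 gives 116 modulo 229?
221

Baby-step giant-step with step n = ⌈√229⌉ = 16.
Baby steps 124^j mod 229 (j:value) for j=0..15: 0:1, 1:124, 2:33, 3:199, 4:173, 5:155, 6:213, 7:77, 8:159, 9:22, 10:209, 11:39, 12:27, 13:142, 14:204, 15:106.
Giant-step multiplier: 124^(-16) ≡ 124^(228-16) = 124^212 ≡ 151 (mod 229).
Giant steps γ_i = 116·151^i mod 229: γ_0=116, γ_1=112, γ_2=195, γ_3=133, γ_4=160, γ_5=115, γ_6=190, γ_7=65, γ_8=197, γ_9=206, γ_10=191, γ_11=216, γ_12=98, γ_13=142 (in table at j=13).
x = i·n + j = 13·16 + 13 = 221.
Check: 124^221 ≡ 116 (mod 229).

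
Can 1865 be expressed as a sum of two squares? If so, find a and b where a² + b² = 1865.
4² + 43² (a=4, b=43)

Factorization: 1865 = 5 × 373
By Fermat: n is sum of two squares iff every prime p ≡ 3 (mod 4) appears to even power.
All primes ≡ 3 (mod 4) appear to even power.
Search a = 0, 1, 2, … for 1865 - a² a perfect square: first hit at a = 4: 1865 - 16 = 1849 = 43².
1865 = 4² + 43² = 16 + 1849 ✓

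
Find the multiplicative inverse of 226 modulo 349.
122

gcd(226, 349) = 1, so the inverse exists.
Extended Euclidean algorithm on (349, 226):
349 = 1 × 226 + 123  ⟹  123 = (1)·349 + (-1)·226
226 = 1 × 123 + 103  ⟹  103 = (-1)·349 + (2)·226
123 = 1 × 103 + 20  ⟹  20 = (2)·349 + (-3)·226
103 = 5 × 20 + 3  ⟹  3 = (-11)·349 + (17)·226
20 = 6 × 3 + 2  ⟹  2 = (68)·349 + (-105)·226
3 = 1 × 2 + 1  ⟹  1 = (-79)·349 + (122)·226
So (122)·226 ≡ 1 (mod 349), i.e. 226^(-1) ≡ 122 (mod 349).
Check: 226 × 122 = 27572 ≡ 1 (mod 349)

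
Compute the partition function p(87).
38887673

p(n) counts ways to write n as a sum of positive integers (order ignored).
Euler's pentagonal recurrence: p(k) = p(k-1) + p(k-2) - p(k-5) - p(k-7) + p(k-12) + p(k-15) - ... (offsets j(3j∓1)/2, signs ++--, p(0)=1, p(<0)=0).
DP table for k = 0..86: p(0)=1, p(1)=1, p(2)=2, p(3)=3, p(4)=5, p(5)=7, p(6)=11, p(7)=15, p(8)=22, p(9)=30, p(10)=42, p(11)=56, p(12)=77, p(13)=101, p(14)=135, p(15)=176, p(16)=231, p(17)=297, p(18)=385, p(19)=490, p(20)=627, p(21)=792, p(22)=1002, p(23)=1255, p(24)=1575, p(25)=1958, p(26)=2436, p(27)=3010, p(28)=3718, p(29)=4565, p(30)=5604, p(31)=6842, p(32)=8349, p(33)=10143, p(34)=12310, p(35)=14883, p(36)=17977, p(37)=21637, p(38)=26015, p(39)=31185, p(40)=37338, p(41)=44583, p(42)=53174, p(43)=63261, p(44)=75175, p(45)=89134, p(46)=105558, p(47)=124754, p(48)=147273, p(49)=173525, p(50)=204226, p(51)=239943, p(52)=281589, p(53)=329931, p(54)=386155, p(55)=451276, p(56)=526823, p(57)=614154, p(58)=715220, p(59)=831820, p(60)=966467, p(61)=1121505, p(62)=1300156, p(63)=1505499, p(64)=1741630, p(65)=2012558, p(66)=2323520, p(67)=2679689, p(68)=3087735, p(69)=3554345, p(70)=4087968, p(71)=4697205, p(72)=5392783, p(73)=6185689, p(74)=7089500, p(75)=8118264, p(76)=9289091, p(77)=10619863, p(78)=12132164, p(79)=13848650, p(80)=15796476, p(81)=18004327, p(82)=20506255, p(83)=23338469, p(84)=26543660, p(85)=30167357, p(86)=34262962.
Final step: p(87) = p(86) + p(85) - p(82) - p(80) + p(75) + p(72) - p(65) - p(61) + p(52) + p(47) - p(36) - p(30) + p(17) + p(10)
= 34262962 + 30167357 - 20506255 - 15796476 + 8118264 + 5392783 - 2012558 - 1121505 + 281589 + 124754 - 17977 - 5604 + 297 + 42
= 38887673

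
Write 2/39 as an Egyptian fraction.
1/20 + 1/780

Greedy algorithm:
2/39: ceiling(39/2) = 20, use 1/20
1/780: ceiling(780/1) = 780, use 1/780
Result: 2/39 = 1/20 + 1/780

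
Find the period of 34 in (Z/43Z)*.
42

43 is prime, so ord(34) divides φ(43) = 42.
Divisors of 42: 1, 2, 3, 6, 7, 14, 21, 42.
Repeated squaring: 34^1 ≡ 34, 34^2 ≡ 38, 34^4 ≡ 25, 34^8 ≡ 23, 34^16 ≡ 13, 34^32 ≡ 40 (mod 43).
Test 34^d mod 43 for each divisor d in increasing order:
34^1 ≡ 34
34^2 ≡ 38
34^3 = 34^2·34^1 ≡ 2
34^6 = 34^4·34^2 ≡ 4
34^7 = 34^4·34^2·34^1 ≡ 7
34^14 = 34^8·34^4·34^2 ≡ 6
34^21 = 34^16·34^4·34^1 ≡ 42
34^42 = 34^32·34^8·34^2 ≡ 1  ← first divisor giving 1
The order is 42.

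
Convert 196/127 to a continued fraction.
[1; 1, 1, 5, 3, 1, 2]

Euclidean algorithm steps:
196 = 1 × 127 + 69
127 = 1 × 69 + 58
69 = 1 × 58 + 11
58 = 5 × 11 + 3
11 = 3 × 3 + 2
3 = 1 × 2 + 1
2 = 2 × 1 + 0
Continued fraction: [1; 1, 1, 5, 3, 1, 2]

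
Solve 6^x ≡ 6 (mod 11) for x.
1

Baby-step giant-step with step n = ⌈√11⌉ = 4.
Baby steps 6^j mod 11 (j:value) for j=0..3: 0:1, 1:6, 2:3, 3:7.
h = 6 is already in the table at j=1, so x = 1.
Check: 6^1 ≡ 6 (mod 11).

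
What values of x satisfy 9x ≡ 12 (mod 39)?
x ≡ 10 (mod 13)

gcd(9, 39) = 3, which divides 12, so solutions exist.
Divide through by 3: 3x ≡ 4 (mod 13).
Find 3^(-1) mod 13 by the extended Euclidean algorithm:
13 = 4 × 3 + 1  ⟹  1 = (1)·13 + (-4)·3
So (-4)·3 ≡ 1 (mod 13), i.e. 3^(-1) ≡ -4 ≡ 9 (mod 13).
x ≡ 9 × 4 = 36 ≡ 10 (mod 13).
Check: 9 × 10 = 90 ≡ 12 (mod 39).
x ≡ 10 (mod 13), giving 3 solutions mod 39.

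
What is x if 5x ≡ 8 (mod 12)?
x ≡ 4 (mod 12)

gcd(5, 12) = 1, which divides 8, so solutions exist.
Find 5^(-1) mod 12 by the extended Euclidean algorithm:
12 = 2 × 5 + 2  ⟹  2 = (1)·12 + (-2)·5
5 = 2 × 2 + 1  ⟹  1 = (-2)·12 + (5)·5
So (5)·5 ≡ 1 (mod 12), i.e. 5^(-1) ≡ 5 (mod 12).
x ≡ 5 × 8 = 40 ≡ 4 (mod 12).
Check: 5 × 4 = 20 ≡ 8 (mod 12).
Unique solution: x ≡ 4 (mod 12)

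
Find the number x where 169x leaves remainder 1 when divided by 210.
169

gcd(169, 210) = 1, so the inverse exists.
Extended Euclidean algorithm on (210, 169):
210 = 1 × 169 + 41  ⟹  41 = (1)·210 + (-1)·169
169 = 4 × 41 + 5  ⟹  5 = (-4)·210 + (5)·169
41 = 8 × 5 + 1  ⟹  1 = (33)·210 + (-41)·169
So (-41)·169 ≡ 1 (mod 210), i.e. 169^(-1) ≡ -41 ≡ 169 (mod 210).
Check: 169 × 169 = 28561 ≡ 1 (mod 210)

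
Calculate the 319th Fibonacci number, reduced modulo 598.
401

Matrix identity: Q^n = [[F_(n+1), F_n], [F_n, F_(n-1)]] with Q = [[1,1],[1,0]].
n = 319 = 100111111₂. Square-and-multiply, entries mod 598:
Q^1 = [[1,1],[1,0]]
Q^2 = (Q^1)² = [[2,1],[1,1]]
Q^4 = (Q^2)² = [[5,3],[3,2]]
Q^9 = (Q^4)²·Q = [[55,34],[34,21]]
Q^19 = (Q^9)²·Q = [[187,593],[593,192]]
Q^39 = (Q^19)²·Q = [[209,310],[310,497]]
Q^79 = (Q^39)²·Q = [[439,447],[447,590]]
Q^159 = (Q^79)²·Q = [[343,242],[242,101]]
Q^319 = (Q^159)²·Q = [[209,401],[401,406]]
F_319 mod 598 = Q^319[0][1] = 401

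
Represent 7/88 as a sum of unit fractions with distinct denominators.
1/13 + 1/382 + 1/218504

Greedy algorithm:
7/88: ceiling(88/7) = 13, use 1/13
3/1144: ceiling(1144/3) = 382, use 1/382
1/218504: ceiling(218504/1) = 218504, use 1/218504
Result: 7/88 = 1/13 + 1/382 + 1/218504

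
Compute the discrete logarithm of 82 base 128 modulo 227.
148

Baby-step giant-step with step n = ⌈√227⌉ = 16.
Baby steps 128^j mod 227 (j:value) for j=0..15: 0:1, 1:128, 2:40, 3:126, 4:11, 5:46, 6:213, 7:24, 8:121, 9:52, 10:73, 11:37, 12:196, 13:118, 14:122, 15:180.
Giant-step multiplier: 128^(-16) ≡ 128^(226-16) = 128^210 ≡ 225 (mod 227).
Giant steps γ_i = 82·225^i mod 227: γ_0=82, γ_1=63, γ_2=101, γ_3=25, γ_4=177, γ_5=100, γ_6=27, γ_7=173, γ_8=108, γ_9=11 (in table at j=4).
x = i·n + j = 9·16 + 4 = 148.
Check: 128^148 ≡ 82 (mod 227).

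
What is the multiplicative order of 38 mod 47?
46

47 is prime, so ord(38) divides φ(47) = 46.
Divisors of 46: 1, 2, 23, 46.
Repeated squaring: 38^1 ≡ 38, 38^2 ≡ 34, 38^4 ≡ 28, 38^8 ≡ 32, 38^16 ≡ 37, 38^32 ≡ 6 (mod 47).
Test 38^d mod 47 for each divisor d in increasing order:
38^1 ≡ 38
38^2 ≡ 34
38^23 = 38^16·38^4·38^2·38^1 ≡ 46
38^46 = 38^32·38^8·38^4·38^2 ≡ 1  ← first divisor giving 1
The order is 46.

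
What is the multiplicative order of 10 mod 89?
44

89 is prime, so ord(10) divides φ(89) = 88.
Divisors of 88: 1, 2, 4, 8, 11, 22, 44, 88.
Repeated squaring: 10^1 ≡ 10, 10^2 ≡ 11, 10^4 ≡ 32, 10^8 ≡ 45, 10^16 ≡ 67, 10^32 ≡ 39, 10^64 ≡ 8 (mod 89).
Test 10^d mod 89 for each divisor d in increasing order:
10^1 ≡ 10
10^2 ≡ 11
10^4 ≡ 32
10^8 ≡ 45
10^11 = 10^8·10^2·10^1 ≡ 55
10^22 = 10^16·10^4·10^2 ≡ 88
10^44 = 10^32·10^8·10^4 ≡ 1  ← first divisor giving 1
The order is 44.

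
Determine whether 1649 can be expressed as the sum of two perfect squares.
7² + 40² (a=7, b=40)

Factorization: 1649 = 17 × 97
By Fermat: n is sum of two squares iff every prime p ≡ 3 (mod 4) appears to even power.
All primes ≡ 3 (mod 4) appear to even power.
Search a = 0, 1, 2, … for 1649 - a² a perfect square: first hit at a = 7: 1649 - 49 = 1600 = 40².
1649 = 7² + 40² = 49 + 1600 ✓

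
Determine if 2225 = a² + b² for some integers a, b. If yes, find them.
4² + 47² (a=4, b=47)

Factorization: 2225 = 5^2 × 89
By Fermat: n is sum of two squares iff every prime p ≡ 3 (mod 4) appears to even power.
All primes ≡ 3 (mod 4) appear to even power.
Search a = 0, 1, 2, … for 2225 - a² a perfect square: first hit at a = 4: 2225 - 16 = 2209 = 47².
2225 = 4² + 47² = 16 + 2209 ✓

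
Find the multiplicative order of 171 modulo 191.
190

191 is prime, so ord(171) divides φ(191) = 190.
Divisors of 190: 1, 2, 5, 10, 19, 38, 95, 190.
Repeated squaring: 171^1 ≡ 171, 171^2 ≡ 18, 171^4 ≡ 133, 171^8 ≡ 117, 171^16 ≡ 128, 171^32 ≡ 149, 171^64 ≡ 45, 171^128 ≡ 115 (mod 191).
Test 171^d mod 191 for each divisor d in increasing order:
171^1 ≡ 171
171^2 ≡ 18
171^5 = 171^4·171^1 ≡ 14
171^10 = 171^8·171^2 ≡ 5
171^19 = 171^16·171^2·171^1 ≡ 142
171^38 = 171^32·171^4·171^2 ≡ 109
171^95 = 171^64·171^16·171^8·171^4·171^2·171^1 ≡ 190
171^190 = 171^128·171^32·171^16·171^8·171^4·171^2 ≡ 1  ← first divisor giving 1
The order is 190.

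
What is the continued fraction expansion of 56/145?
[0; 2, 1, 1, 2, 3, 3]

Euclidean algorithm steps:
56 = 0 × 145 + 56
145 = 2 × 56 + 33
56 = 1 × 33 + 23
33 = 1 × 23 + 10
23 = 2 × 10 + 3
10 = 3 × 3 + 1
3 = 3 × 1 + 0
Continued fraction: [0; 2, 1, 1, 2, 3, 3]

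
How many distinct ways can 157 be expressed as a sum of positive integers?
80630964769

p(n) counts ways to write n as a sum of positive integers (order ignored).
Euler's pentagonal recurrence: p(k) = p(k-1) + p(k-2) - p(k-5) - p(k-7) + p(k-12) + p(k-15) - ... (offsets j(3j∓1)/2, signs ++--, p(0)=1, p(<0)=0).
DP table for k = 0..156: p(0)=1, p(1)=1, p(2)=2, p(3)=3, p(4)=5, p(5)=7, p(6)=11, p(7)=15, p(8)=22, p(9)=30, p(10)=42, p(11)=56, p(12)=77, p(13)=101, p(14)=135, p(15)=176, p(16)=231, p(17)=297, p(18)=385, p(19)=490, p(20)=627, p(21)=792, p(22)=1002, p(23)=1255, p(24)=1575, p(25)=1958, p(26)=2436, p(27)=3010, p(28)=3718, p(29)=4565, p(30)=5604, p(31)=6842, p(32)=8349, p(33)=10143, p(34)=12310, p(35)=14883, p(36)=17977, p(37)=21637, p(38)=26015, p(39)=31185, p(40)=37338, p(41)=44583, p(42)=53174, p(43)=63261, p(44)=75175, p(45)=89134, p(46)=105558, p(47)=124754, p(48)=147273, p(49)=173525, p(50)=204226, p(51)=239943, p(52)=281589, p(53)=329931, p(54)=386155, p(55)=451276, p(56)=526823, p(57)=614154, p(58)=715220, p(59)=831820, p(60)=966467, p(61)=1121505, p(62)=1300156, p(63)=1505499, p(64)=1741630, p(65)=2012558, p(66)=2323520, p(67)=2679689, p(68)=3087735, p(69)=3554345, p(70)=4087968, p(71)=4697205, p(72)=5392783, p(73)=6185689, p(74)=7089500, p(75)=8118264, p(76)=9289091, p(77)=10619863, p(78)=12132164, p(79)=13848650, p(80)=15796476, p(81)=18004327, p(82)=20506255, p(83)=23338469, p(84)=26543660, p(85)=30167357, p(86)=34262962, p(87)=38887673, p(88)=44108109, p(89)=49995925, p(90)=56634173, p(91)=64112359, p(92)=72533807, p(93)=82010177, p(94)=92669720, p(95)=104651419, p(96)=118114304, p(97)=133230930, p(98)=150198136, p(99)=169229875, p(100)=190569292, p(101)=214481126, p(102)=241265379, p(103)=271248950, p(104)=304801365, p(105)=342325709, p(106)=384276336, p(107)=431149389, p(108)=483502844, p(109)=541946240, p(110)=607163746, p(111)=679903203, p(112)=761002156, p(113)=851376628, p(114)=952050665, p(115)=1064144451, p(116)=1188908248, p(117)=1327710076, p(118)=1482074143, p(119)=1653668665, p(120)=1844349560, p(121)=2056148051, p(122)=2291320912, p(123)=2552338241, p(124)=2841940500, p(125)=3163127352, p(126)=3519222692, p(127)=3913864295, p(128)=4351078600, p(129)=4835271870, p(130)=5371315400, p(131)=5964539504, p(132)=6620830889, p(133)=7346629512, p(134)=8149040695, p(135)=9035836076, p(136)=10015581680, p(137)=11097645016, p(138)=12292341831, p(139)=13610949895, p(140)=15065878135, p(141)=16670689208, p(142)=18440293320, p(143)=20390982757, p(144)=22540654445, p(145)=24908858009, p(146)=27517052599, p(147)=30388671978, p(148)=33549419497, p(149)=37027355200, p(150)=40853235313, p(151)=45060624582, p(152)=49686288421, p(153)=54770336324, p(154)=60356673280, p(155)=66493182097, p(156)=73232243759.
Final step: p(157) = p(156) + p(155) - p(152) - p(150) + p(145) + p(142) - p(135) - p(131) + p(122) + p(117) - p(106) - p(100) + p(87) + p(80) - p(65) - p(57) + p(40) + p(31) - p(12) - p(2)
= 73232243759 + 66493182097 - 49686288421 - 40853235313 + 24908858009 + 18440293320 - 9035836076 - 5964539504 + 2291320912 + 1327710076 - 384276336 - 190569292 + 38887673 + 15796476 - 2012558 - 614154 + 37338 + 6842 - 77 - 2
= 80630964769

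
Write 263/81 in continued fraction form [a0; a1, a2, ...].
[3; 4, 20]

Euclidean algorithm steps:
263 = 3 × 81 + 20
81 = 4 × 20 + 1
20 = 20 × 1 + 0
Continued fraction: [3; 4, 20]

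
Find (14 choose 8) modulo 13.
0

Using Lucas' theorem:
Write n=14 and k=8 in base 13:
n in base 13: [1, 1]
k in base 13: [0, 8]
C(14,8) mod 13 = ∏ C(n_i, k_i) mod 13
Digit binomials (mod 13): C(1,0) = 1; C(1,8) = 0 (k_i > n_i)
Product: 1 × 0 = 0 ≡ 0 (mod 13)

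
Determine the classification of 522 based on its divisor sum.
abundant

Proper divisors of 522: sum = 1 + 2 + 3 + 6 + 9 + 18 + 29 + 58 + 87 + 174 + 261 = 648
Since 648 > 522, 522 is abundant.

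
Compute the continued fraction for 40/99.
[0; 2, 2, 9, 2]

Euclidean algorithm steps:
40 = 0 × 99 + 40
99 = 2 × 40 + 19
40 = 2 × 19 + 2
19 = 9 × 2 + 1
2 = 2 × 1 + 0
Continued fraction: [0; 2, 2, 9, 2]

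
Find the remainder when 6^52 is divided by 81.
0

Repeated squaring. Binary of 52 = 110100.
6^1 ≡ 6 (mod 81); 6^2 ≡ 36 (mod 81); 6^4 ≡ 0 (mod 81); 6^8 ≡ 0 (mod 81); 6^16 ≡ 0 (mod 81); 6^32 ≡ 0 (mod 81)
6^52 = 6^4 × 6^16 × 6^32 ≡ 0 (mod 81)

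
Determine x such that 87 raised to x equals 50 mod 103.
2

Baby-step giant-step with step n = ⌈√103⌉ = 11.
Baby steps 87^j mod 103 (j:value) for j=0..10: 0:1, 1:87, 2:50, 3:24, 4:28, 5:67, 6:61, 7:54, 8:63, 9:22, 10:60.
h = 50 is already in the table at j=2, so x = 2.
Check: 87^2 ≡ 50 (mod 103).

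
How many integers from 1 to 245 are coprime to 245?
168

245 = 5 × 7^2
φ(n) = n × ∏(1 - 1/p) for each prime p dividing n
φ(245) = 245 × (1 - 1/5) × (1 - 1/7) = 168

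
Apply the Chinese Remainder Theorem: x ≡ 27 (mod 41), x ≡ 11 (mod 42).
683

Using Chinese Remainder Theorem:
M = 41 × 42 = 1722
M1 = 42, M2 = 41
y1 = 42^(-1) mod 41 = 1
y2 = 41^(-1) mod 42 = 41
x = (27×42×1 + 11×41×41) mod 1722 = 683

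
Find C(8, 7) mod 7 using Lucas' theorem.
1

Using Lucas' theorem:
Write n=8 and k=7 in base 7:
n in base 7: [1, 1]
k in base 7: [1, 0]
C(8,7) mod 7 = ∏ C(n_i, k_i) mod 7
Digit binomials (mod 7): C(1,1) = 1; C(1,0) = 1
Product: 1 × 1 = 1 ≡ 1 (mod 7)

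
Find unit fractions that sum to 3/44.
1/15 + 1/660

Greedy algorithm:
3/44: ceiling(44/3) = 15, use 1/15
1/660: ceiling(660/1) = 660, use 1/660
Result: 3/44 = 1/15 + 1/660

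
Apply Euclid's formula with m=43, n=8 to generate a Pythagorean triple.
(1785, 688, 1913)

Euclid's formula: a = m² - n², b = 2mn, c = m² + n²
m = 43, n = 8
a = 43² - 8² = 1849 - 64 = 1785
b = 2 × 43 × 8 = 688
c = 43² + 8² = 1849 + 64 = 1913
Verification: 1785² + 688² = 3186225 + 473344 = 3659569 = 1913² ✓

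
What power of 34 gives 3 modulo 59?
38

Baby-step giant-step with step n = ⌈√59⌉ = 8.
Baby steps 34^j mod 59 (j:value) for j=0..7: 0:1, 1:34, 2:35, 3:10, 4:45, 5:55, 6:41, 7:37.
Giant-step multiplier: 34^(-8) ≡ 34^(58-8) = 34^50 ≡ 28 (mod 59).
Giant steps γ_i = 3·28^i mod 59: γ_0=3, γ_1=25, γ_2=51, γ_3=12, γ_4=41 (in table at j=6).
x = i·n + j = 4·8 + 6 = 38.
Check: 34^38 ≡ 3 (mod 59).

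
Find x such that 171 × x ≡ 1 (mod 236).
167

gcd(171, 236) = 1, so the inverse exists.
Extended Euclidean algorithm on (236, 171):
236 = 1 × 171 + 65  ⟹  65 = (1)·236 + (-1)·171
171 = 2 × 65 + 41  ⟹  41 = (-2)·236 + (3)·171
65 = 1 × 41 + 24  ⟹  24 = (3)·236 + (-4)·171
41 = 1 × 24 + 17  ⟹  17 = (-5)·236 + (7)·171
24 = 1 × 17 + 7  ⟹  7 = (8)·236 + (-11)·171
17 = 2 × 7 + 3  ⟹  3 = (-21)·236 + (29)·171
7 = 2 × 3 + 1  ⟹  1 = (50)·236 + (-69)·171
So (-69)·171 ≡ 1 (mod 236), i.e. 171^(-1) ≡ -69 ≡ 167 (mod 236).
Check: 171 × 167 = 28557 ≡ 1 (mod 236)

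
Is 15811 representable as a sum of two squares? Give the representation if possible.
Not possible

Factorization: 15811 = 97 × 163
By Fermat: n is sum of two squares iff every prime p ≡ 3 (mod 4) appears to even power.
Prime(s) ≡ 3 (mod 4) with odd exponent: [(163, 1)]
Therefore 15811 cannot be expressed as a² + b².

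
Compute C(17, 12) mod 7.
0

Using Lucas' theorem:
Write n=17 and k=12 in base 7:
n in base 7: [2, 3]
k in base 7: [1, 5]
C(17,12) mod 7 = ∏ C(n_i, k_i) mod 7
Digit binomials (mod 7): C(2,1) = 2; C(3,5) = 0 (k_i > n_i)
Product: 2 × 0 = 0 ≡ 0 (mod 7)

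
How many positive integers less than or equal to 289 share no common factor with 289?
272

289 = 17^2
φ(n) = n × ∏(1 - 1/p) for each prime p dividing n
φ(289) = 289 × (1 - 1/17) = 272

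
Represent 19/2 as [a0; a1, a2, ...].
[9; 2]

Euclidean algorithm steps:
19 = 9 × 2 + 1
2 = 2 × 1 + 0
Continued fraction: [9; 2]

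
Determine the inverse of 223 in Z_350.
237

gcd(223, 350) = 1, so the inverse exists.
Extended Euclidean algorithm on (350, 223):
350 = 1 × 223 + 127  ⟹  127 = (1)·350 + (-1)·223
223 = 1 × 127 + 96  ⟹  96 = (-1)·350 + (2)·223
127 = 1 × 96 + 31  ⟹  31 = (2)·350 + (-3)·223
96 = 3 × 31 + 3  ⟹  3 = (-7)·350 + (11)·223
31 = 10 × 3 + 1  ⟹  1 = (72)·350 + (-113)·223
So (-113)·223 ≡ 1 (mod 350), i.e. 223^(-1) ≡ -113 ≡ 237 (mod 350).
Check: 223 × 237 = 52851 ≡ 1 (mod 350)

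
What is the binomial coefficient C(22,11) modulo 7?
0

Using Lucas' theorem:
Write n=22 and k=11 in base 7:
n in base 7: [3, 1]
k in base 7: [1, 4]
C(22,11) mod 7 = ∏ C(n_i, k_i) mod 7
Digit binomials (mod 7): C(3,1) = 3; C(1,4) = 0 (k_i > n_i)
Product: 3 × 0 = 0 ≡ 0 (mod 7)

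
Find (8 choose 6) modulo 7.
0

Using Lucas' theorem:
Write n=8 and k=6 in base 7:
n in base 7: [1, 1]
k in base 7: [0, 6]
C(8,6) mod 7 = ∏ C(n_i, k_i) mod 7
Digit binomials (mod 7): C(1,0) = 1; C(1,6) = 0 (k_i > n_i)
Product: 1 × 0 = 0 ≡ 0 (mod 7)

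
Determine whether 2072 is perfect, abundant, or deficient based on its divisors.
abundant

Proper divisors of 2072: sum = 1 + 2 + 4 + 7 + 8 + 14 + 28 + 37 + 56 + 74 + 148 + 259 + 296 + 518 + 1036 = 2488
Since 2488 > 2072, 2072 is abundant.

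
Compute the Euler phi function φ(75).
40

75 = 3 × 5^2
φ(n) = n × ∏(1 - 1/p) for each prime p dividing n
φ(75) = 75 × (1 - 1/3) × (1 - 1/5) = 40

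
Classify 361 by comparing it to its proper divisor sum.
deficient

Proper divisors of 361: sum = 1 + 19 = 20
Since 20 < 361, 361 is deficient.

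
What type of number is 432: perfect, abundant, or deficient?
abundant

Proper divisors of 432: sum = 1 + 2 + 3 + 4 + 6 + 8 + 9 + 12 + ... + 72 + 108 + 144 + 216 (19 divisors) = 808
Since 808 > 432, 432 is abundant.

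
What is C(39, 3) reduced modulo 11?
9

Using Lucas' theorem:
Write n=39 and k=3 in base 11:
n in base 11: [3, 6]
k in base 11: [0, 3]
C(39,3) mod 11 = ∏ C(n_i, k_i) mod 11
Digit binomials (mod 11): C(3,0) = 1; C(6,3) = 20 ≡ 9
Product: 1 × 9 = 9 ≡ 9 (mod 11)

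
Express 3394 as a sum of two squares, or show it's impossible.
37² + 45² (a=37, b=45)

Factorization: 3394 = 2 × 1697
By Fermat: n is sum of two squares iff every prime p ≡ 3 (mod 4) appears to even power.
All primes ≡ 3 (mod 4) appear to even power.
Search a = 0, 1, 2, … for 3394 - a² a perfect square: first hit at a = 37: 3394 - 1369 = 2025 = 45².
3394 = 37² + 45² = 1369 + 2025 ✓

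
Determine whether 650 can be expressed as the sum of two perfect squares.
5² + 25² (a=5, b=25)

Factorization: 650 = 2 × 5^2 × 13
By Fermat: n is sum of two squares iff every prime p ≡ 3 (mod 4) appears to even power.
All primes ≡ 3 (mod 4) appear to even power.
Search a = 0, 1, 2, … for 650 - a² a perfect square: first hit at a = 5: 650 - 25 = 625 = 25².
650 = 5² + 25² = 25 + 625 ✓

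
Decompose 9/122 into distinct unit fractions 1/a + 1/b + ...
1/14 + 1/427

Greedy algorithm:
9/122: ceiling(122/9) = 14, use 1/14
1/427: ceiling(427/1) = 427, use 1/427
Result: 9/122 = 1/14 + 1/427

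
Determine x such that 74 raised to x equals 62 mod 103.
67

Baby-step giant-step with step n = ⌈√103⌉ = 11.
Baby steps 74^j mod 103 (j:value) for j=0..10: 0:1, 1:74, 2:17, 3:22, 4:83, 5:65, 6:72, 7:75, 8:91, 9:39, 10:2.
Giant-step multiplier: 74^(-11) ≡ 74^(102-11) = 74^91 ≡ 87 (mod 103).
Giant steps γ_i = 62·87^i mod 103: γ_0=62, γ_1=38, γ_2=10, γ_3=46, γ_4=88, γ_5=34, γ_6=74 (in table at j=1).
x = i·n + j = 6·11 + 1 = 67.
Check: 74^67 ≡ 62 (mod 103).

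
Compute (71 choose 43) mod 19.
2

Using Lucas' theorem:
Write n=71 and k=43 in base 19:
n in base 19: [3, 14]
k in base 19: [2, 5]
C(71,43) mod 19 = ∏ C(n_i, k_i) mod 19
Digit binomials (mod 19): C(3,2) = 3; C(14,5) = 2002 ≡ 7
Product: 3 × 7 = 21 ≡ 2 (mod 19)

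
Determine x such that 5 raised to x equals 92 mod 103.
10

Baby-step giant-step with step n = ⌈√103⌉ = 11.
Baby steps 5^j mod 103 (j:value) for j=0..10: 0:1, 1:5, 2:25, 3:22, 4:7, 5:35, 6:72, 7:51, 8:49, 9:39, 10:92.
h = 92 is already in the table at j=10, so x = 10.
Check: 5^10 ≡ 92 (mod 103).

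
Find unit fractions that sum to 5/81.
1/17 + 1/345 + 1/158355

Greedy algorithm:
5/81: ceiling(81/5) = 17, use 1/17
4/1377: ceiling(1377/4) = 345, use 1/345
1/158355: ceiling(158355/1) = 158355, use 1/158355
Result: 5/81 = 1/17 + 1/345 + 1/158355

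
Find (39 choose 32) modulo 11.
0

Using Lucas' theorem:
Write n=39 and k=32 in base 11:
n in base 11: [3, 6]
k in base 11: [2, 10]
C(39,32) mod 11 = ∏ C(n_i, k_i) mod 11
Digit binomials (mod 11): C(3,2) = 3; C(6,10) = 0 (k_i > n_i)
Product: 3 × 0 = 0 ≡ 0 (mod 11)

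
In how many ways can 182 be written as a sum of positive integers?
819876908323

p(n) counts ways to write n as a sum of positive integers (order ignored).
Euler's pentagonal recurrence: p(k) = p(k-1) + p(k-2) - p(k-5) - p(k-7) + p(k-12) + p(k-15) - ... (offsets j(3j∓1)/2, signs ++--, p(0)=1, p(<0)=0).
DP table for k = 0..181: p(0)=1, p(1)=1, p(2)=2, p(3)=3, p(4)=5, p(5)=7, p(6)=11, p(7)=15, p(8)=22, p(9)=30, p(10)=42, p(11)=56, p(12)=77, p(13)=101, p(14)=135, p(15)=176, p(16)=231, p(17)=297, p(18)=385, p(19)=490, p(20)=627, p(21)=792, p(22)=1002, p(23)=1255, p(24)=1575, p(25)=1958, p(26)=2436, p(27)=3010, p(28)=3718, p(29)=4565, p(30)=5604, p(31)=6842, p(32)=8349, p(33)=10143, p(34)=12310, p(35)=14883, p(36)=17977, p(37)=21637, p(38)=26015, p(39)=31185, p(40)=37338, p(41)=44583, p(42)=53174, p(43)=63261, p(44)=75175, p(45)=89134, p(46)=105558, p(47)=124754, p(48)=147273, p(49)=173525, p(50)=204226, p(51)=239943, p(52)=281589, p(53)=329931, p(54)=386155, p(55)=451276, p(56)=526823, p(57)=614154, p(58)=715220, p(59)=831820, p(60)=966467, p(61)=1121505, p(62)=1300156, p(63)=1505499, p(64)=1741630, p(65)=2012558, p(66)=2323520, p(67)=2679689, p(68)=3087735, p(69)=3554345, p(70)=4087968, p(71)=4697205, p(72)=5392783, p(73)=6185689, p(74)=7089500, p(75)=8118264, p(76)=9289091, p(77)=10619863, p(78)=12132164, p(79)=13848650, p(80)=15796476, p(81)=18004327, p(82)=20506255, p(83)=23338469, p(84)=26543660, p(85)=30167357, p(86)=34262962, p(87)=38887673, p(88)=44108109, p(89)=49995925, p(90)=56634173, p(91)=64112359, p(92)=72533807, p(93)=82010177, p(94)=92669720, p(95)=104651419, p(96)=118114304, p(97)=133230930, p(98)=150198136, p(99)=169229875, p(100)=190569292, p(101)=214481126, p(102)=241265379, p(103)=271248950, p(104)=304801365, p(105)=342325709, p(106)=384276336, p(107)=431149389, p(108)=483502844, p(109)=541946240, p(110)=607163746, p(111)=679903203, p(112)=761002156, p(113)=851376628, p(114)=952050665, p(115)=1064144451, p(116)=1188908248, p(117)=1327710076, p(118)=1482074143, p(119)=1653668665, p(120)=1844349560, p(121)=2056148051, p(122)=2291320912, p(123)=2552338241, p(124)=2841940500, p(125)=3163127352, p(126)=3519222692, p(127)=3913864295, p(128)=4351078600, p(129)=4835271870, p(130)=5371315400, p(131)=5964539504, p(132)=6620830889, p(133)=7346629512, p(134)=8149040695, p(135)=9035836076, p(136)=10015581680, p(137)=11097645016, p(138)=12292341831, p(139)=13610949895, p(140)=15065878135, p(141)=16670689208, p(142)=18440293320, p(143)=20390982757, p(144)=22540654445, p(145)=24908858009, p(146)=27517052599, p(147)=30388671978, p(148)=33549419497, p(149)=37027355200, p(150)=40853235313, p(151)=45060624582, p(152)=49686288421, p(153)=54770336324, p(154)=60356673280, p(155)=66493182097, p(156)=73232243759, p(157)=80630964769, p(158)=88751778802, p(159)=97662728555, p(160)=107438159466, p(161)=118159068427, p(162)=129913904637, p(163)=142798995930, p(164)=156919475295, p(165)=172389800255, p(166)=189334822579, p(167)=207890420102, p(168)=228204732751, p(169)=250438925115, p(170)=274768617130, p(171)=301384802048, p(172)=330495499613, p(173)=362326859895, p(174)=397125074750, p(175)=435157697830, p(176)=476715857290, p(177)=522115831195, p(178)=571701605655, p(179)=625846753120, p(180)=684957390936, p(181)=749474411781.
Final step: p(182) = p(181) + p(180) - p(177) - p(175) + p(170) + p(167) - p(160) - p(156) + p(147) + p(142) - p(131) - p(125) + p(112) + p(105) - p(90) - p(82) + p(65) + p(56) - p(37) - p(27) + p(6)
= 749474411781 + 684957390936 - 522115831195 - 435157697830 + 274768617130 + 207890420102 - 107438159466 - 73232243759 + 30388671978 + 18440293320 - 5964539504 - 3163127352 + 761002156 + 342325709 - 56634173 - 20506255 + 2012558 + 526823 - 21637 - 3010 + 11
= 819876908323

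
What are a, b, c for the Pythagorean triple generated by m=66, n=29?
(3515, 3828, 5197)

Euclid's formula: a = m² - n², b = 2mn, c = m² + n²
m = 66, n = 29
a = 66² - 29² = 4356 - 841 = 3515
b = 2 × 66 × 29 = 3828
c = 66² + 29² = 4356 + 841 = 5197
Verification: 3515² + 3828² = 12355225 + 14653584 = 27008809 = 5197² ✓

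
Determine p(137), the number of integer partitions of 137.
11097645016

p(n) counts ways to write n as a sum of positive integers (order ignored).
Euler's pentagonal recurrence: p(k) = p(k-1) + p(k-2) - p(k-5) - p(k-7) + p(k-12) + p(k-15) - ... (offsets j(3j∓1)/2, signs ++--, p(0)=1, p(<0)=0).
DP table for k = 0..136: p(0)=1, p(1)=1, p(2)=2, p(3)=3, p(4)=5, p(5)=7, p(6)=11, p(7)=15, p(8)=22, p(9)=30, p(10)=42, p(11)=56, p(12)=77, p(13)=101, p(14)=135, p(15)=176, p(16)=231, p(17)=297, p(18)=385, p(19)=490, p(20)=627, p(21)=792, p(22)=1002, p(23)=1255, p(24)=1575, p(25)=1958, p(26)=2436, p(27)=3010, p(28)=3718, p(29)=4565, p(30)=5604, p(31)=6842, p(32)=8349, p(33)=10143, p(34)=12310, p(35)=14883, p(36)=17977, p(37)=21637, p(38)=26015, p(39)=31185, p(40)=37338, p(41)=44583, p(42)=53174, p(43)=63261, p(44)=75175, p(45)=89134, p(46)=105558, p(47)=124754, p(48)=147273, p(49)=173525, p(50)=204226, p(51)=239943, p(52)=281589, p(53)=329931, p(54)=386155, p(55)=451276, p(56)=526823, p(57)=614154, p(58)=715220, p(59)=831820, p(60)=966467, p(61)=1121505, p(62)=1300156, p(63)=1505499, p(64)=1741630, p(65)=2012558, p(66)=2323520, p(67)=2679689, p(68)=3087735, p(69)=3554345, p(70)=4087968, p(71)=4697205, p(72)=5392783, p(73)=6185689, p(74)=7089500, p(75)=8118264, p(76)=9289091, p(77)=10619863, p(78)=12132164, p(79)=13848650, p(80)=15796476, p(81)=18004327, p(82)=20506255, p(83)=23338469, p(84)=26543660, p(85)=30167357, p(86)=34262962, p(87)=38887673, p(88)=44108109, p(89)=49995925, p(90)=56634173, p(91)=64112359, p(92)=72533807, p(93)=82010177, p(94)=92669720, p(95)=104651419, p(96)=118114304, p(97)=133230930, p(98)=150198136, p(99)=169229875, p(100)=190569292, p(101)=214481126, p(102)=241265379, p(103)=271248950, p(104)=304801365, p(105)=342325709, p(106)=384276336, p(107)=431149389, p(108)=483502844, p(109)=541946240, p(110)=607163746, p(111)=679903203, p(112)=761002156, p(113)=851376628, p(114)=952050665, p(115)=1064144451, p(116)=1188908248, p(117)=1327710076, p(118)=1482074143, p(119)=1653668665, p(120)=1844349560, p(121)=2056148051, p(122)=2291320912, p(123)=2552338241, p(124)=2841940500, p(125)=3163127352, p(126)=3519222692, p(127)=3913864295, p(128)=4351078600, p(129)=4835271870, p(130)=5371315400, p(131)=5964539504, p(132)=6620830889, p(133)=7346629512, p(134)=8149040695, p(135)=9035836076, p(136)=10015581680.
Final step: p(137) = p(136) + p(135) - p(132) - p(130) + p(125) + p(122) - p(115) - p(111) + p(102) + p(97) - p(86) - p(80) + p(67) + p(60) - p(45) - p(37) + p(20) + p(11)
= 10015581680 + 9035836076 - 6620830889 - 5371315400 + 3163127352 + 2291320912 - 1064144451 - 679903203 + 241265379 + 133230930 - 34262962 - 15796476 + 2679689 + 966467 - 89134 - 21637 + 627 + 56
= 11097645016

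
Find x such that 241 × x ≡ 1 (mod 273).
145

gcd(241, 273) = 1, so the inverse exists.
Extended Euclidean algorithm on (273, 241):
273 = 1 × 241 + 32  ⟹  32 = (1)·273 + (-1)·241
241 = 7 × 32 + 17  ⟹  17 = (-7)·273 + (8)·241
32 = 1 × 17 + 15  ⟹  15 = (8)·273 + (-9)·241
17 = 1 × 15 + 2  ⟹  2 = (-15)·273 + (17)·241
15 = 7 × 2 + 1  ⟹  1 = (113)·273 + (-128)·241
So (-128)·241 ≡ 1 (mod 273), i.e. 241^(-1) ≡ -128 ≡ 145 (mod 273).
Check: 241 × 145 = 34945 ≡ 1 (mod 273)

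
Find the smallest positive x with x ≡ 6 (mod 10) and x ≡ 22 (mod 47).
116

Using Chinese Remainder Theorem:
M = 10 × 47 = 470
M1 = 47, M2 = 10
y1 = 47^(-1) mod 10 = 3
y2 = 10^(-1) mod 47 = 33
x = (6×47×3 + 22×10×33) mod 470 = 116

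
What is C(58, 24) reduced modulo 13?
0

Using Lucas' theorem:
Write n=58 and k=24 in base 13:
n in base 13: [4, 6]
k in base 13: [1, 11]
C(58,24) mod 13 = ∏ C(n_i, k_i) mod 13
Digit binomials (mod 13): C(4,1) = 4; C(6,11) = 0 (k_i > n_i)
Product: 4 × 0 = 0 ≡ 0 (mod 13)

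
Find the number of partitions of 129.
4835271870

p(n) counts ways to write n as a sum of positive integers (order ignored).
Euler's pentagonal recurrence: p(k) = p(k-1) + p(k-2) - p(k-5) - p(k-7) + p(k-12) + p(k-15) - ... (offsets j(3j∓1)/2, signs ++--, p(0)=1, p(<0)=0).
DP table for k = 0..128: p(0)=1, p(1)=1, p(2)=2, p(3)=3, p(4)=5, p(5)=7, p(6)=11, p(7)=15, p(8)=22, p(9)=30, p(10)=42, p(11)=56, p(12)=77, p(13)=101, p(14)=135, p(15)=176, p(16)=231, p(17)=297, p(18)=385, p(19)=490, p(20)=627, p(21)=792, p(22)=1002, p(23)=1255, p(24)=1575, p(25)=1958, p(26)=2436, p(27)=3010, p(28)=3718, p(29)=4565, p(30)=5604, p(31)=6842, p(32)=8349, p(33)=10143, p(34)=12310, p(35)=14883, p(36)=17977, p(37)=21637, p(38)=26015, p(39)=31185, p(40)=37338, p(41)=44583, p(42)=53174, p(43)=63261, p(44)=75175, p(45)=89134, p(46)=105558, p(47)=124754, p(48)=147273, p(49)=173525, p(50)=204226, p(51)=239943, p(52)=281589, p(53)=329931, p(54)=386155, p(55)=451276, p(56)=526823, p(57)=614154, p(58)=715220, p(59)=831820, p(60)=966467, p(61)=1121505, p(62)=1300156, p(63)=1505499, p(64)=1741630, p(65)=2012558, p(66)=2323520, p(67)=2679689, p(68)=3087735, p(69)=3554345, p(70)=4087968, p(71)=4697205, p(72)=5392783, p(73)=6185689, p(74)=7089500, p(75)=8118264, p(76)=9289091, p(77)=10619863, p(78)=12132164, p(79)=13848650, p(80)=15796476, p(81)=18004327, p(82)=20506255, p(83)=23338469, p(84)=26543660, p(85)=30167357, p(86)=34262962, p(87)=38887673, p(88)=44108109, p(89)=49995925, p(90)=56634173, p(91)=64112359, p(92)=72533807, p(93)=82010177, p(94)=92669720, p(95)=104651419, p(96)=118114304, p(97)=133230930, p(98)=150198136, p(99)=169229875, p(100)=190569292, p(101)=214481126, p(102)=241265379, p(103)=271248950, p(104)=304801365, p(105)=342325709, p(106)=384276336, p(107)=431149389, p(108)=483502844, p(109)=541946240, p(110)=607163746, p(111)=679903203, p(112)=761002156, p(113)=851376628, p(114)=952050665, p(115)=1064144451, p(116)=1188908248, p(117)=1327710076, p(118)=1482074143, p(119)=1653668665, p(120)=1844349560, p(121)=2056148051, p(122)=2291320912, p(123)=2552338241, p(124)=2841940500, p(125)=3163127352, p(126)=3519222692, p(127)=3913864295, p(128)=4351078600.
Final step: p(129) = p(128) + p(127) - p(124) - p(122) + p(117) + p(114) - p(107) - p(103) + p(94) + p(89) - p(78) - p(72) + p(59) + p(52) - p(37) - p(29) + p(12) + p(3)
= 4351078600 + 3913864295 - 2841940500 - 2291320912 + 1327710076 + 952050665 - 431149389 - 271248950 + 92669720 + 49995925 - 12132164 - 5392783 + 831820 + 281589 - 21637 - 4565 + 77 + 3
= 4835271870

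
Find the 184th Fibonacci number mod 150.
63

Matrix identity: Q^n = [[F_(n+1), F_n], [F_n, F_(n-1)]] with Q = [[1,1],[1,0]].
n = 184 = 10111000₂. Square-and-multiply, entries mod 150:
Q^1 = [[1,1],[1,0]]
Q^2 = (Q^1)² = [[2,1],[1,1]]
Q^5 = (Q^2)²·Q = [[8,5],[5,3]]
Q^11 = (Q^5)²·Q = [[144,89],[89,55]]
Q^23 = (Q^11)²·Q = [[18,7],[7,11]]
Q^46 = (Q^23)² = [[73,53],[53,20]]
Q^92 = (Q^46)² = [[38,129],[129,59]]
Q^184 = (Q^92)² = [[85,63],[63,22]]
F_184 mod 150 = Q^184[0][1] = 63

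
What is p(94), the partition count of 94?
92669720

p(n) counts ways to write n as a sum of positive integers (order ignored).
Euler's pentagonal recurrence: p(k) = p(k-1) + p(k-2) - p(k-5) - p(k-7) + p(k-12) + p(k-15) - ... (offsets j(3j∓1)/2, signs ++--, p(0)=1, p(<0)=0).
DP table for k = 0..93: p(0)=1, p(1)=1, p(2)=2, p(3)=3, p(4)=5, p(5)=7, p(6)=11, p(7)=15, p(8)=22, p(9)=30, p(10)=42, p(11)=56, p(12)=77, p(13)=101, p(14)=135, p(15)=176, p(16)=231, p(17)=297, p(18)=385, p(19)=490, p(20)=627, p(21)=792, p(22)=1002, p(23)=1255, p(24)=1575, p(25)=1958, p(26)=2436, p(27)=3010, p(28)=3718, p(29)=4565, p(30)=5604, p(31)=6842, p(32)=8349, p(33)=10143, p(34)=12310, p(35)=14883, p(36)=17977, p(37)=21637, p(38)=26015, p(39)=31185, p(40)=37338, p(41)=44583, p(42)=53174, p(43)=63261, p(44)=75175, p(45)=89134, p(46)=105558, p(47)=124754, p(48)=147273, p(49)=173525, p(50)=204226, p(51)=239943, p(52)=281589, p(53)=329931, p(54)=386155, p(55)=451276, p(56)=526823, p(57)=614154, p(58)=715220, p(59)=831820, p(60)=966467, p(61)=1121505, p(62)=1300156, p(63)=1505499, p(64)=1741630, p(65)=2012558, p(66)=2323520, p(67)=2679689, p(68)=3087735, p(69)=3554345, p(70)=4087968, p(71)=4697205, p(72)=5392783, p(73)=6185689, p(74)=7089500, p(75)=8118264, p(76)=9289091, p(77)=10619863, p(78)=12132164, p(79)=13848650, p(80)=15796476, p(81)=18004327, p(82)=20506255, p(83)=23338469, p(84)=26543660, p(85)=30167357, p(86)=34262962, p(87)=38887673, p(88)=44108109, p(89)=49995925, p(90)=56634173, p(91)=64112359, p(92)=72533807, p(93)=82010177.
Final step: p(94) = p(93) + p(92) - p(89) - p(87) + p(82) + p(79) - p(72) - p(68) + p(59) + p(54) - p(43) - p(37) + p(24) + p(17) - p(2)
= 82010177 + 72533807 - 49995925 - 38887673 + 20506255 + 13848650 - 5392783 - 3087735 + 831820 + 386155 - 63261 - 21637 + 1575 + 297 - 2
= 92669720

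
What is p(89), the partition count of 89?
49995925

p(n) counts ways to write n as a sum of positive integers (order ignored).
Euler's pentagonal recurrence: p(k) = p(k-1) + p(k-2) - p(k-5) - p(k-7) + p(k-12) + p(k-15) - ... (offsets j(3j∓1)/2, signs ++--, p(0)=1, p(<0)=0).
DP table for k = 0..88: p(0)=1, p(1)=1, p(2)=2, p(3)=3, p(4)=5, p(5)=7, p(6)=11, p(7)=15, p(8)=22, p(9)=30, p(10)=42, p(11)=56, p(12)=77, p(13)=101, p(14)=135, p(15)=176, p(16)=231, p(17)=297, p(18)=385, p(19)=490, p(20)=627, p(21)=792, p(22)=1002, p(23)=1255, p(24)=1575, p(25)=1958, p(26)=2436, p(27)=3010, p(28)=3718, p(29)=4565, p(30)=5604, p(31)=6842, p(32)=8349, p(33)=10143, p(34)=12310, p(35)=14883, p(36)=17977, p(37)=21637, p(38)=26015, p(39)=31185, p(40)=37338, p(41)=44583, p(42)=53174, p(43)=63261, p(44)=75175, p(45)=89134, p(46)=105558, p(47)=124754, p(48)=147273, p(49)=173525, p(50)=204226, p(51)=239943, p(52)=281589, p(53)=329931, p(54)=386155, p(55)=451276, p(56)=526823, p(57)=614154, p(58)=715220, p(59)=831820, p(60)=966467, p(61)=1121505, p(62)=1300156, p(63)=1505499, p(64)=1741630, p(65)=2012558, p(66)=2323520, p(67)=2679689, p(68)=3087735, p(69)=3554345, p(70)=4087968, p(71)=4697205, p(72)=5392783, p(73)=6185689, p(74)=7089500, p(75)=8118264, p(76)=9289091, p(77)=10619863, p(78)=12132164, p(79)=13848650, p(80)=15796476, p(81)=18004327, p(82)=20506255, p(83)=23338469, p(84)=26543660, p(85)=30167357, p(86)=34262962, p(87)=38887673, p(88)=44108109.
Final step: p(89) = p(88) + p(87) - p(84) - p(82) + p(77) + p(74) - p(67) - p(63) + p(54) + p(49) - p(38) - p(32) + p(19) + p(12)
= 44108109 + 38887673 - 26543660 - 20506255 + 10619863 + 7089500 - 2679689 - 1505499 + 386155 + 173525 - 26015 - 8349 + 490 + 77
= 49995925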